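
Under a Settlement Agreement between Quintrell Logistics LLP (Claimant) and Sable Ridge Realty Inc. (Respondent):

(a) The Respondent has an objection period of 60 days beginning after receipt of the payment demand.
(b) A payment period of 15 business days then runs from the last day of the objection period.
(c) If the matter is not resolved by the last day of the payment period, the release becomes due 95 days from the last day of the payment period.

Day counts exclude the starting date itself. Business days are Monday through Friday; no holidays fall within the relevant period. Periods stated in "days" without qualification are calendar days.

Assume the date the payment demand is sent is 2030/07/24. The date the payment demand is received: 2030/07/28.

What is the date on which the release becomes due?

Adding 60 calendar days to 2030/07/28 gives 2030/09/26, which is the last day of the objection period.
From Thursday, 2030/09/26, 15 business days (Sep 27, Sep 30, Oct 1, Oct 2, …, Oct 15, Oct 16, Oct 17, skipping weekends) brings us to Thursday, 2030/10/17, which is the last day of the payment period.
Adding 95 calendar days to 2030/10/17 gives 2031/01/20, which is the date on which the release becomes due.

2031/01/20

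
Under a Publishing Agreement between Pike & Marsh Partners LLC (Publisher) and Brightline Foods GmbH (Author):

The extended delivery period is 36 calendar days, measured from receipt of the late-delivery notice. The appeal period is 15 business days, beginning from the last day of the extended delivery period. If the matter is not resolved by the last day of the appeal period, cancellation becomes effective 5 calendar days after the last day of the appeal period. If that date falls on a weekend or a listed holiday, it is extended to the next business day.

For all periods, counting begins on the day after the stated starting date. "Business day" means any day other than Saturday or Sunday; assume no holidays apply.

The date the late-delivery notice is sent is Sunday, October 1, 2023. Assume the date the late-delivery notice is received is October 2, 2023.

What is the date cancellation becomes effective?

December 4, 2023

The last day of the extended delivery period: 36 calendar days after October 2, 2023 is November 7, 2023.
The last day of the appeal period: 15 business days after Tuesday, November 7, 2023, skipping weekends — Nov 8, Nov 9, Nov 10, Nov 13, …, Nov 24, Nov 27, Nov 28 — lands on Tuesday, November 28, 2023.
The date cancellation becomes effective: 5 calendar days after November 28, 2023 is December 3, 2023. That falls on a Sunday, so it rolls to the next business day, Monday, December 4, 2023.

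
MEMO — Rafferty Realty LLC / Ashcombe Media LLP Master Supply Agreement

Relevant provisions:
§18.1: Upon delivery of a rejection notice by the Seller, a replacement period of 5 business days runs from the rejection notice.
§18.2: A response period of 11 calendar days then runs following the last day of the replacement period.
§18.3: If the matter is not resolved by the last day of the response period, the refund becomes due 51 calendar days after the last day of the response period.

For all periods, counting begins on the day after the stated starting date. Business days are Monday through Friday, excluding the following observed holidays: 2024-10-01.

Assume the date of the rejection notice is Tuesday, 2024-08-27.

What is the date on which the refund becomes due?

The last day of the replacement period: 5 business days after Tuesday, 2024-08-27, skipping weekends — Aug 28, Aug 29, Aug 30, Sep 2, Sep 3 — lands on Tuesday, 2024-09-03.
Adding 11 calendar days to 2024-09-03 gives 2024-09-14, which is the last day of the response period.
Adding 51 calendar days to 2024-09-14 gives 2024-11-04, which is the date on which the refund becomes due.

2024-11-04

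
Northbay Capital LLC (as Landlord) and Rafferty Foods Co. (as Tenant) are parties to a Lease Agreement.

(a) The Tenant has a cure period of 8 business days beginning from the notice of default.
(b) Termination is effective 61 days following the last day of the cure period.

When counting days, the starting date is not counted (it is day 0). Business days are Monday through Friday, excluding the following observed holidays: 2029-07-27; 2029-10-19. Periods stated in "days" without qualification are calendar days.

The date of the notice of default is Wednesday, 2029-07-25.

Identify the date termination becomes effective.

2029-10-07

From Wednesday, 2029-07-25, 8 business days (Jul 26, Jul 30, Jul 31, Aug 1, Aug 2, Aug 3, Aug 6, Aug 7, skipping weekends and the listed holiday on Jul 27) brings us to Tuesday, 2029-08-07, which is the last day of the cure period.
Adding 61 calendar days to 2029-08-07 gives 2029-10-07, which is the date termination becomes effective.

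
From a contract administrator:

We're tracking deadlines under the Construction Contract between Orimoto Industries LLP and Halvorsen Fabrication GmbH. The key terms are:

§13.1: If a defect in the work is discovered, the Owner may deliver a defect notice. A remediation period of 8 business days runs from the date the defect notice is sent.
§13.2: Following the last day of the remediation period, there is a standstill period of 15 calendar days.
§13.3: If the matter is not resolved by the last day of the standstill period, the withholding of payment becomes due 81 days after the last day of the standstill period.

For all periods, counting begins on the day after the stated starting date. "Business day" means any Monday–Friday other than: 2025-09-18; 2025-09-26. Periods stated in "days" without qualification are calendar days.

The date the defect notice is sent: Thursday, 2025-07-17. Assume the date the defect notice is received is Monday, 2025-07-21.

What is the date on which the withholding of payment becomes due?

From Thursday, 2025-07-17, 8 business days (Jul 18, Jul 21, Jul 22, Jul 23, Jul 24, Jul 25, Jul 28, Jul 29, skipping weekends) brings us to Tuesday, 2025-07-29, which is the last day of the remediation period.
The last day of the standstill period: 15 calendar days after 2025-07-29 is 2025-08-13.
The date on which the withholding of payment becomes due: 2025-08-13 + 81 days = 2025-11-02.

2025-11-02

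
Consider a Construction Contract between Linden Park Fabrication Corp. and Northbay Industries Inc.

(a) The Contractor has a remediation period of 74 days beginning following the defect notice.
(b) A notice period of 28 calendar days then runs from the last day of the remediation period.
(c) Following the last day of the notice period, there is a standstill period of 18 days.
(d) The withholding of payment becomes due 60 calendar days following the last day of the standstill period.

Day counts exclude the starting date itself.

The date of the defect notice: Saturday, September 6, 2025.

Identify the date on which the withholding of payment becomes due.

March 5, 2026

The last day of the remediation period: September 6, 2025 + 74 days = November 19, 2025.
Adding 28 calendar days to November 19, 2025 gives December 17, 2025, which is the last day of the notice period.
The last day of the standstill period: December 17, 2025 + 18 days = January 4, 2026.
The date on which the withholding of payment becomes due: 60 calendar days after January 4, 2026 is March 5, 2026.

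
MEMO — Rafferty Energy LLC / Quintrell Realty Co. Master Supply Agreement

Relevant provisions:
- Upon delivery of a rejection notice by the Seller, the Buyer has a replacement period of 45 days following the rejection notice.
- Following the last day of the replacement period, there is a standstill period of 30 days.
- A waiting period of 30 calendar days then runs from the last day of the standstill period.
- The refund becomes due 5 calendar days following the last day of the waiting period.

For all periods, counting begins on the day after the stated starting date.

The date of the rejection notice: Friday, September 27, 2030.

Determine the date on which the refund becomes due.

January 15, 2031

The last day of the replacement period: 45 calendar days after September 27, 2030 is November 11, 2030.
The last day of the standstill period: November 11, 2030 + 30 days = December 11, 2030.
Adding 30 calendar days to December 11, 2030 gives January 10, 2031, which is the last day of the waiting period.
Adding 5 calendar days to January 10, 2031 gives January 15, 2031, which is the date on which the refund becomes due.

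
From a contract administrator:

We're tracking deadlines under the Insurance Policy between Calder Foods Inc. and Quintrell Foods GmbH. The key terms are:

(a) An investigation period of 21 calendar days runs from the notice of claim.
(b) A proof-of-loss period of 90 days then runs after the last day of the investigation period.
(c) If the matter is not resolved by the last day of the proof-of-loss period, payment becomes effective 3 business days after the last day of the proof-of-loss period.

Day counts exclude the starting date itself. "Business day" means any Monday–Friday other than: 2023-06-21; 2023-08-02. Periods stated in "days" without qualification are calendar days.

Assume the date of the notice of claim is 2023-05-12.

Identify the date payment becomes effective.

Adding 21 calendar days to 2023-05-12 gives 2023-06-02, which is the last day of the investigation period.
The last day of the proof-of-loss period: 90 calendar days after 2023-06-02 is 2023-08-31.
The date payment becomes effective: 3 business days after Thursday, 2023-08-31, skipping weekends — Sep 1, Sep 4, Sep 5 — lands on Tuesday, 2023-09-05.

2023-09-05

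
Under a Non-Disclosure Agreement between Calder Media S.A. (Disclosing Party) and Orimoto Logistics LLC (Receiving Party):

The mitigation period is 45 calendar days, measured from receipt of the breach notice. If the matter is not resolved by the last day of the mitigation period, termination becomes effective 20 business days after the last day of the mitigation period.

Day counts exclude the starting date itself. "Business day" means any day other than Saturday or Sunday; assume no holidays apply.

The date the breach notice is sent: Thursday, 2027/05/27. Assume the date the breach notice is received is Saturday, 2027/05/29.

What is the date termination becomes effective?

2027/08/10

Adding 45 calendar days to 2027/05/29 gives 2027/07/13, which is the last day of the mitigation period.
The date termination becomes effective: counting 20 business days from Tuesday, 2027/07/13 (Jul 14, Jul 15, Jul 16, Jul 19, …, Aug 6, Aug 9, Aug 10, skipping weekends) reaches Tuesday, 2027/08/10.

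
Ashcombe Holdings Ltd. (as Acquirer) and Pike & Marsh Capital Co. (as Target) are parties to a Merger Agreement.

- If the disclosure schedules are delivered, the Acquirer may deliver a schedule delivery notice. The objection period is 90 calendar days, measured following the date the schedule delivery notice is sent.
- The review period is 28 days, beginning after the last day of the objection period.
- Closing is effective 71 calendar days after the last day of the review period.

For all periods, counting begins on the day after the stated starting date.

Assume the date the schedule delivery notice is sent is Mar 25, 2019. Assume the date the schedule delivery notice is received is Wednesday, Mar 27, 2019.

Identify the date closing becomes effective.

The last day of the objection period: 90 calendar days after Mar 25, 2019 is Jun 23, 2019.
The last day of the review period: Jun 23, 2019 + 28 days = Jul 21, 2019.
Adding 71 calendar days to Jul 21, 2019 gives Sep 30, 2019, which is the date closing becomes effective.

Sep 30, 2019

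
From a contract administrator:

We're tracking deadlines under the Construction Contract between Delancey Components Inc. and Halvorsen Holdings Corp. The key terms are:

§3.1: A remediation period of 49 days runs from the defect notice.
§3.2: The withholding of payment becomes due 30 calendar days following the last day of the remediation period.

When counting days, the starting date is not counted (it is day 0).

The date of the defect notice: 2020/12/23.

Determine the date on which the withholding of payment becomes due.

The last day of the remediation period: 2020/12/23 + 49 days = 2021/02/10.
The date on which the withholding of payment becomes due: 30 calendar days after 2021/02/10 is 2021/03/12.

2021/03/12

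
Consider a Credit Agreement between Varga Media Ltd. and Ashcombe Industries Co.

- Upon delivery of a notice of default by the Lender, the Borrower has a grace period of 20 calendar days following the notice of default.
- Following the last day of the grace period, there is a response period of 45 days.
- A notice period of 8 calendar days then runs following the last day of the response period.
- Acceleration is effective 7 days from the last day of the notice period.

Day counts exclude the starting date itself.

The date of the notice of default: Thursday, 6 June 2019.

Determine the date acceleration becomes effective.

The last day of the grace period: 6 June 2019 + 20 days = 26 June 2019.
The last day of the response period: 26 June 2019 + 45 days = 10 August 2019.
Adding 8 calendar days to 10 August 2019 gives 18 August 2019, which is the last day of the notice period.
Adding 7 calendar days to 18 August 2019 gives 25 August 2019, which is the date acceleration becomes effective.

25 August 2019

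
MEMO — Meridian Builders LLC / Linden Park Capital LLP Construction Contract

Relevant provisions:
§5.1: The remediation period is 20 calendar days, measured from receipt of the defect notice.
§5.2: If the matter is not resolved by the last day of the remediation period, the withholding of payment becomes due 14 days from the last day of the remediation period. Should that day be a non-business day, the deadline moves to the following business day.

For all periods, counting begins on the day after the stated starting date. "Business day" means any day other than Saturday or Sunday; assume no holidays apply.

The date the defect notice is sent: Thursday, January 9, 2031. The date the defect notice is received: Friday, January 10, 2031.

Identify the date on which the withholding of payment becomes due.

February 13, 2031

Adding 20 calendar days to January 10, 2031 gives January 30, 2031, which is the last day of the remediation period.
The date on which the withholding of payment becomes due: 14 calendar days after January 30, 2031 is February 13, 2031. February 13, 2031 is a Thursday, so no roll-forward applies.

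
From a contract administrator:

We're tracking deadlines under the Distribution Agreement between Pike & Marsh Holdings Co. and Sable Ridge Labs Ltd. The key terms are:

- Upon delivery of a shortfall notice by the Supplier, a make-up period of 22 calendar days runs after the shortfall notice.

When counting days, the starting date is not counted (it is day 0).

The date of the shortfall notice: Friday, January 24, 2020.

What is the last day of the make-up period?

The last day of the make-up period: 22 calendar days after January 24, 2020 is February 15, 2020.

February 15, 2020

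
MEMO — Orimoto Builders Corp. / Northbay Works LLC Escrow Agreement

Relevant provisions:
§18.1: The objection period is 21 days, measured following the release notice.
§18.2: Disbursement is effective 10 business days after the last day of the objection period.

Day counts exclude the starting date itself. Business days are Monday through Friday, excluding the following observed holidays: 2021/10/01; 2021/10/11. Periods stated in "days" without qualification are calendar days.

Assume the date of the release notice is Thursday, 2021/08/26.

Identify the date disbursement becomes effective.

The last day of the objection period: 21 calendar days after 2021/08/26 is 2021/09/16.
From Thursday, 2021/09/16, 10 business days (Sep 17, Sep 20, Sep 21, Sep 22, Sep 23, Sep 24, Sep 27, Sep 28, Sep 29, Sep 30, skipping weekends) brings us to Thursday, 2021/09/30, which is the date disbursement becomes effective.

2021/09/30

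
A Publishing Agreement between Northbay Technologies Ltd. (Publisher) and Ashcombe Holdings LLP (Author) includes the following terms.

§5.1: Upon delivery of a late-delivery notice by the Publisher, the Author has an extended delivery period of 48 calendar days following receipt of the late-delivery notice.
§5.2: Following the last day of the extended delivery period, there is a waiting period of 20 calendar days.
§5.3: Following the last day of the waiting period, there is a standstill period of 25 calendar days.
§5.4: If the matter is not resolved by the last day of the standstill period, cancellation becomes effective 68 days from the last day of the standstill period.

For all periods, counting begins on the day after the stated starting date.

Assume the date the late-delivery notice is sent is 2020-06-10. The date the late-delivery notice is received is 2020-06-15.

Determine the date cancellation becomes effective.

The last day of the extended delivery period: 48 calendar days after 2020-06-15 is 2020-08-02.
The last day of the waiting period: 20 calendar days after 2020-08-02 is 2020-08-22.
The last day of the standstill period: 25 calendar days after 2020-08-22 is 2020-09-16.
Adding 68 calendar days to 2020-09-16 gives 2020-11-23, which is the date cancellation becomes effective.

2020-11-23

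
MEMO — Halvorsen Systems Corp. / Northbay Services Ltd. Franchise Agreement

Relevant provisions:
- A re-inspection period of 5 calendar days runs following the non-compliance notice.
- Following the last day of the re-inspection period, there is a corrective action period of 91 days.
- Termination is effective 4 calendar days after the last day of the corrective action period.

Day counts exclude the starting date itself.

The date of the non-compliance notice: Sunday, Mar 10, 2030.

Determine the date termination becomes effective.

Jun 18, 2030

The last day of the re-inspection period: 5 calendar days after Mar 10, 2030 is Mar 15, 2030.
The last day of the corrective action period: 91 calendar days after Mar 15, 2030 is Jun 14, 2030.
Adding 4 calendar days to Jun 14, 2030 gives Jun 18, 2030, which is the date termination becomes effective.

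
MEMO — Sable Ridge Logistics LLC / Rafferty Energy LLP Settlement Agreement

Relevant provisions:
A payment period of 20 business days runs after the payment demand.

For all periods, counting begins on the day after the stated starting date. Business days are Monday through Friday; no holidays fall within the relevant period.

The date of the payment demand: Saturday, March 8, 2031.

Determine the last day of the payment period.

April 4, 2031

The last day of the payment period: 20 business days after Saturday, March 8, 2031, skipping weekends — Mar 10, Mar 11, Mar 12, Mar 13, …, Apr 2, Apr 3, Apr 4 — lands on Friday, April 4, 2031.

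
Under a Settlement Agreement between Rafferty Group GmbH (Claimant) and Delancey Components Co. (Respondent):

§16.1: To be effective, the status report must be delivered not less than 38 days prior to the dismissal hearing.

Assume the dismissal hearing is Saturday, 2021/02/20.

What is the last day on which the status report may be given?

2021/01/13

2021/02/20 minus 38 days is 2021/01/13.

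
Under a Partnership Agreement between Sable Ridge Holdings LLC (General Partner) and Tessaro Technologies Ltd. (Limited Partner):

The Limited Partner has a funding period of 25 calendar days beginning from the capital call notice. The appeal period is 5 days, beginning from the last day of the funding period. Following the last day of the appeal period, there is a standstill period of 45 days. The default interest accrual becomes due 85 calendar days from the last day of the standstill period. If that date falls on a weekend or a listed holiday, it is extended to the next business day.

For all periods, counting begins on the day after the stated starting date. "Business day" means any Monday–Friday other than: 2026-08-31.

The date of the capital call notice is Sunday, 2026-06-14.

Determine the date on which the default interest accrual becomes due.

2026-11-23

Adding 25 calendar days to 2026-06-14 gives 2026-07-09, which is the last day of the funding period.
The last day of the appeal period: 2026-07-09 + 5 days = 2026-07-14.
The last day of the standstill period: 45 calendar days after 2026-07-14 is 2026-08-28.
The date on which the default interest accrual becomes due: 2026-08-28 + 85 days = 2026-11-21. That falls on a Saturday, so it rolls to the next business day, Monday, 2026-11-23.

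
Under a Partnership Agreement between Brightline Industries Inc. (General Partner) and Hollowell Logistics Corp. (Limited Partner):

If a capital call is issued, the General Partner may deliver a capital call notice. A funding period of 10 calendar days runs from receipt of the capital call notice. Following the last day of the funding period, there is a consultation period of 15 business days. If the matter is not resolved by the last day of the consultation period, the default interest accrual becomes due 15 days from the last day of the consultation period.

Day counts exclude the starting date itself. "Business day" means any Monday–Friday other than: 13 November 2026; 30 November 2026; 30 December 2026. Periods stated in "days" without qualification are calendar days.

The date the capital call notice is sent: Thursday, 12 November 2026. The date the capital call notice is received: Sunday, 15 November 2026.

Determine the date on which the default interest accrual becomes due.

1 January 2027

Adding 10 calendar days to 15 November 2026 gives 25 November 2026, which is the last day of the funding period.
The last day of the consultation period: counting 15 business days from Wednesday, 25 November 2026 (Nov 26, Nov 27, Dec 1, Dec 2, …, Dec 15, Dec 16, Dec 17, skipping weekends and the listed holiday on Nov 30) reaches Thursday, 17 December 2026.
The date on which the default interest accrual becomes due: 15 calendar days after 17 December 2026 is 1 January 2027.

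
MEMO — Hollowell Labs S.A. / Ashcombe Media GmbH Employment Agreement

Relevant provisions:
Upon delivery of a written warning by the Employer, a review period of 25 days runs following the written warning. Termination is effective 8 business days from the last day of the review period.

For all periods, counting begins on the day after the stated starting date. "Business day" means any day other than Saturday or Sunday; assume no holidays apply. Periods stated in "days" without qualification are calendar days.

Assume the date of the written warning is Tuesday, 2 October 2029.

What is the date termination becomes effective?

7 November 2029

The last day of the review period: 25 calendar days after 2 October 2029 is 27 October 2029.
The date termination becomes effective: counting 8 business days from Saturday, 27 October 2029 (Oct 29, Oct 30, Oct 31, Nov 1, Nov 2, Nov 5, Nov 6, Nov 7, skipping weekends) reaches Wednesday, 7 November 2029.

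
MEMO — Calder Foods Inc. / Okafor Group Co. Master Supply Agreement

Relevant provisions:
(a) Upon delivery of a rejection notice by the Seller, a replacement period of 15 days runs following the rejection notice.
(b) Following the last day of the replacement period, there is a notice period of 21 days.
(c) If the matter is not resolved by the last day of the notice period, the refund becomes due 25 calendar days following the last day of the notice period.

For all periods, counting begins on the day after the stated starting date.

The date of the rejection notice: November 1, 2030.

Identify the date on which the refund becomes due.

The last day of the replacement period: 15 calendar days after November 1, 2030 is November 16, 2030.
The last day of the notice period: 21 calendar days after November 16, 2030 is December 7, 2030.
Adding 25 calendar days to December 7, 2030 gives January 1, 2031, which is the date on which the refund becomes due.

January 1, 2031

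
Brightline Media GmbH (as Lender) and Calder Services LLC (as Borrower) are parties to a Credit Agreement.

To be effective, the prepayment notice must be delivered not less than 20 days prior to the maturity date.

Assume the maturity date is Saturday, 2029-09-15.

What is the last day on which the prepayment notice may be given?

2029-08-26

Counting back 20 calendar days from 2029-09-15 gives 2029-08-26.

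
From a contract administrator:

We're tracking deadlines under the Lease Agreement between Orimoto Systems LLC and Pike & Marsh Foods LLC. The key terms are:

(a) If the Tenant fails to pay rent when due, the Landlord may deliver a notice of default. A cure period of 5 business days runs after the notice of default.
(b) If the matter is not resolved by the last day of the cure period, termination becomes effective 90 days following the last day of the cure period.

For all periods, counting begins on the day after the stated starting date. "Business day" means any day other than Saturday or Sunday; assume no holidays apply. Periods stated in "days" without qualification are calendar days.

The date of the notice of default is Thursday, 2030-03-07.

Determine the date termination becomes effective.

The last day of the cure period: 5 business days after Thursday, 2030-03-07, skipping weekends — Mar 8, Mar 11, Mar 12, Mar 13, Mar 14 — lands on Thursday, 2030-03-14.
Adding 90 calendar days to 2030-03-14 gives 2030-06-12, which is the date termination becomes effective.

2030-06-12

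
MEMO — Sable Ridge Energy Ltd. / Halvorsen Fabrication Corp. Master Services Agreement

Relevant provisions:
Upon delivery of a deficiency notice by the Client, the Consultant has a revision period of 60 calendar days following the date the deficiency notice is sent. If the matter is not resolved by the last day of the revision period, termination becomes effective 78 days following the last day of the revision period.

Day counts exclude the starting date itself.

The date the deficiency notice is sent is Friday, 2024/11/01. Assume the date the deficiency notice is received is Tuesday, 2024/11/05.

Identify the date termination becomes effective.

Adding 60 calendar days to 2024/11/01 gives 2024/12/31, which is the last day of the revision period.
The date termination becomes effective: 78 calendar days after 2024/12/31 is 2025/03/19.

2025/03/19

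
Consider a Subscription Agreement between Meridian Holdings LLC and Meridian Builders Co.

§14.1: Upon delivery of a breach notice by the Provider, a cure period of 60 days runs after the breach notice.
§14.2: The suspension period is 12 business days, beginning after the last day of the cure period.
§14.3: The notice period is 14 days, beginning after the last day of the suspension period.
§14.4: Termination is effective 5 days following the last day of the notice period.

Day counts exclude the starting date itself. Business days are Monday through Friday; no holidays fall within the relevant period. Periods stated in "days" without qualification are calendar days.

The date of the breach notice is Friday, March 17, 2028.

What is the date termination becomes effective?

Adding 60 calendar days to March 17, 2028 gives May 16, 2028, which is the last day of the cure period.
The last day of the suspension period: counting 12 business days from Tuesday, May 16, 2028 (May 17, May 18, May 19, May 22, …, May 30, May 31, Jun 1, skipping weekends) reaches Thursday, June 1, 2028.
Adding 14 calendar days to June 1, 2028 gives June 15, 2028, which is the last day of the notice period.
The date termination becomes effective: 5 calendar days after June 15, 2028 is June 20, 2028.

June 20, 2028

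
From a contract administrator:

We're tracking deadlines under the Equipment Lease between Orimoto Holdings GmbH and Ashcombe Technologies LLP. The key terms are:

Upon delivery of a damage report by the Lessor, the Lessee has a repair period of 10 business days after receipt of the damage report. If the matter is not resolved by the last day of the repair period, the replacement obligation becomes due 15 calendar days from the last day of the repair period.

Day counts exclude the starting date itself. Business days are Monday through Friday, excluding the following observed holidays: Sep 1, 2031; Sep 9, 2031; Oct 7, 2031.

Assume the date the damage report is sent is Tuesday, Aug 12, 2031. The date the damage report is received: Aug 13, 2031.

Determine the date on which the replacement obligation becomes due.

Sep 11, 2031

From Wednesday, Aug 13, 2031, 10 business days (Aug 14, Aug 15, Aug 18, Aug 19, Aug 20, Aug 21, Aug 22, Aug 25, Aug 26, Aug 27, skipping weekends) brings us to Wednesday, Aug 27, 2031, which is the last day of the repair period.
Adding 15 calendar days to Aug 27, 2031 gives Sep 11, 2031, which is the date on which the replacement obligation becomes due.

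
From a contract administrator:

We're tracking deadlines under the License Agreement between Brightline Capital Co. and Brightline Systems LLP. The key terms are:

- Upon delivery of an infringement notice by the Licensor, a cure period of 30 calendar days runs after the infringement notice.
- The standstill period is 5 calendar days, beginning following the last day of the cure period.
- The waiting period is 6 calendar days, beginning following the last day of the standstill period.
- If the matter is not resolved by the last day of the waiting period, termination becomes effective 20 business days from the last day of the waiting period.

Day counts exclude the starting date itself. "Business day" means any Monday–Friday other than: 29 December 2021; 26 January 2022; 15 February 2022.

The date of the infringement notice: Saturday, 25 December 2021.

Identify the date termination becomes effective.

Adding 30 calendar days to 25 December 2021 gives 24 January 2022, which is the last day of the cure period.
Adding 5 calendar days to 24 January 2022 gives 29 January 2022, which is the last day of the standstill period.
The last day of the waiting period: 29 January 2022 + 6 days = 4 February 2022.
The date termination becomes effective: counting 20 business days from Friday, 4 February 2022 (Feb 7, Feb 8, Feb 9, Feb 10, …, Mar 3, Mar 4, Mar 7, skipping weekends and the listed holiday on Feb 15) reaches Monday, 7 March 2022.

7 March 2022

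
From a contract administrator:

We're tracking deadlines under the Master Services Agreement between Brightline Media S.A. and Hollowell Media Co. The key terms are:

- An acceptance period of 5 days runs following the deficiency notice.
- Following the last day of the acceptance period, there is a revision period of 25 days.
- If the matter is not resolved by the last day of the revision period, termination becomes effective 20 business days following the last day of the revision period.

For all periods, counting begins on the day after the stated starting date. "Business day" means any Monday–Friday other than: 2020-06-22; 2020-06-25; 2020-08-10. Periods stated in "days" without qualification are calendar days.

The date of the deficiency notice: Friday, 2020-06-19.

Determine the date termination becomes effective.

2020-08-17

The last day of the acceptance period: 2020-06-19 + 5 days = 2020-06-24.
The last day of the revision period: 2020-06-24 + 25 days = 2020-07-19.
From Sunday, 2020-07-19, 20 business days (Jul 20, Jul 21, Jul 22, Jul 23, …, Aug 13, Aug 14, Aug 17, skipping weekends and the listed holiday on Aug 10) brings us to Monday, 2020-08-17, which is the date termination becomes effective.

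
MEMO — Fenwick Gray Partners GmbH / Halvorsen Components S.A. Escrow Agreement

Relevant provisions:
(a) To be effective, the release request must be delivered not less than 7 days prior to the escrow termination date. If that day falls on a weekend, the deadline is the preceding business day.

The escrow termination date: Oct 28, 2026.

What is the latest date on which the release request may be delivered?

Oct 28, 2026 minus 7 days is Oct 21, 2026. That is a Wednesday, so no adjustment is needed.

Oct 21, 2026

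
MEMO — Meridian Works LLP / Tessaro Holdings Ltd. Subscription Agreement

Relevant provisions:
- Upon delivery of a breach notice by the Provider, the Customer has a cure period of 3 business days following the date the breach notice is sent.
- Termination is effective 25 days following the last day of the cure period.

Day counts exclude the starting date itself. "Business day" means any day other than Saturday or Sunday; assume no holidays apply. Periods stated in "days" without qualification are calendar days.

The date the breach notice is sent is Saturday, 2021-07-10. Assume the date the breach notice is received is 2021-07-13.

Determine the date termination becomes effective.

2021-08-08

From Saturday, 2021-07-10, 3 business days (Jul 12, Jul 13, Jul 14, skipping weekends) brings us to Wednesday, 2021-07-14, which is the last day of the cure period.
The date termination becomes effective: 25 calendar days after 2021-07-14 is 2021-08-08.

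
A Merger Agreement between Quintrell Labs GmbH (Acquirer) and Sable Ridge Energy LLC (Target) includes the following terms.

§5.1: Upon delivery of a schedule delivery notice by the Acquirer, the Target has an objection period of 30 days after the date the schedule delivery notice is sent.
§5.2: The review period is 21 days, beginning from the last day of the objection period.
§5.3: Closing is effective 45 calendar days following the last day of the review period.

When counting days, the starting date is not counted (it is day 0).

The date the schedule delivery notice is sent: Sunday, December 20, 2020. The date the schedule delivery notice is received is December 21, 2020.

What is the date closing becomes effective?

Adding 30 calendar days to December 20, 2020 gives January 19, 2021, which is the last day of the objection period.
The last day of the review period: January 19, 2021 + 21 days = February 9, 2021.
Adding 45 calendar days to February 9, 2021 gives March 26, 2021, which is the date closing becomes effective.

March 26, 2021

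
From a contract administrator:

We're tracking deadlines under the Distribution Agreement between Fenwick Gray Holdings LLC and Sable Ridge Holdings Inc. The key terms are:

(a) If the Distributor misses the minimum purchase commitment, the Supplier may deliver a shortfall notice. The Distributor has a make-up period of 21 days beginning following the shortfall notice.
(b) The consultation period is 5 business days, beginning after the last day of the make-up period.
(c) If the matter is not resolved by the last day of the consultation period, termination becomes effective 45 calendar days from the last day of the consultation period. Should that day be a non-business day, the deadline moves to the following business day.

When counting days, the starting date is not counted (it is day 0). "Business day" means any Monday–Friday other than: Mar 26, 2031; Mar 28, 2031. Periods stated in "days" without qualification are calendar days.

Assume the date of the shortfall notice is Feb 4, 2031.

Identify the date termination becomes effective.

The last day of the make-up period: Feb 4, 2031 + 21 days = Feb 25, 2031.
The last day of the consultation period: counting 5 business days from Tuesday, Feb 25, 2031 (Feb 26, Feb 27, Feb 28, Mar 3, Mar 4, skipping weekends) reaches Tuesday, Mar 4, 2031.
The date termination becomes effective: 45 calendar days after Mar 4, 2031 is Apr 18, 2031. Apr 18, 2031 is a Friday and is not a listed holiday, so no roll-forward applies.

Apr 18, 2031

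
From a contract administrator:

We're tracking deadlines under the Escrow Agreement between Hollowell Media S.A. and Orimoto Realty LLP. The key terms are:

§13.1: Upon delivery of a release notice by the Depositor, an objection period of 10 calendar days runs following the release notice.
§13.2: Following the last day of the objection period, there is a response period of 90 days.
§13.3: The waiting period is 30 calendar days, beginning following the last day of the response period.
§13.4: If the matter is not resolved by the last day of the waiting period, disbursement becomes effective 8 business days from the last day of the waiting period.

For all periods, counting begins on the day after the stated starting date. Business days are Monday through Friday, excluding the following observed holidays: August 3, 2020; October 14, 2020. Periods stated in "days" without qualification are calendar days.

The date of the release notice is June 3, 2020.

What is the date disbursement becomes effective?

October 22, 2020

The last day of the objection period: 10 calendar days after June 3, 2020 is June 13, 2020.
Adding 90 calendar days to June 13, 2020 gives September 11, 2020, which is the last day of the response period.
Adding 30 calendar days to September 11, 2020 gives October 11, 2020, which is the last day of the waiting period.
The date disbursement becomes effective: counting 8 business days from Sunday, October 11, 2020 (Oct 12, Oct 13, Oct 15, Oct 16, Oct 19, Oct 20, Oct 21, Oct 22, skipping weekends and the listed holiday on Oct 14) reaches Thursday, October 22, 2020.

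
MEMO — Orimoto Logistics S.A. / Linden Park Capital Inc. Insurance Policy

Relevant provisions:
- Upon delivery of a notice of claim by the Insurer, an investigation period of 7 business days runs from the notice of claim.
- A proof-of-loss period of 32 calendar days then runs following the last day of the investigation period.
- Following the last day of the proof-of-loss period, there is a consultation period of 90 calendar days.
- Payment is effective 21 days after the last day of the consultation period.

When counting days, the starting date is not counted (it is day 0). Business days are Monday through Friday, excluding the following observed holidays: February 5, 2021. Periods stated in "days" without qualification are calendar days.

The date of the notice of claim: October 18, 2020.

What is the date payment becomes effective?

The last day of the investigation period: 7 business days after Sunday, October 18, 2020, skipping weekends — Oct 19, Oct 20, Oct 21, Oct 22, Oct 23, Oct 26, Oct 27 — lands on Tuesday, October 27, 2020.
The last day of the proof-of-loss period: October 27, 2020 + 32 days = November 28, 2020.
Adding 90 calendar days to November 28, 2020 gives February 26, 2021, which is the last day of the consultation period.
Adding 21 calendar days to February 26, 2021 gives March 19, 2021, which is the date payment becomes effective.

March 19, 2021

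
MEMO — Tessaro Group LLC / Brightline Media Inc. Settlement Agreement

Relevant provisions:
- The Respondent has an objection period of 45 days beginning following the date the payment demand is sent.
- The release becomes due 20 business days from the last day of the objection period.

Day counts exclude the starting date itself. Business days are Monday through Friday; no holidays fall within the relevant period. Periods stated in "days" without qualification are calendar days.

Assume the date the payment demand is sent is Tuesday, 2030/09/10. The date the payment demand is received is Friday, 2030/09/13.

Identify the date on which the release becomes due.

2030/11/22

The last day of the objection period: 45 calendar days after 2030/09/10 is 2030/10/25.
From Friday, 2030/10/25, 20 business days (Oct 28, Oct 29, Oct 30, Oct 31, …, Nov 20, Nov 21, Nov 22, skipping weekends) brings us to Friday, 2030/11/22, which is the date on which the release becomes due.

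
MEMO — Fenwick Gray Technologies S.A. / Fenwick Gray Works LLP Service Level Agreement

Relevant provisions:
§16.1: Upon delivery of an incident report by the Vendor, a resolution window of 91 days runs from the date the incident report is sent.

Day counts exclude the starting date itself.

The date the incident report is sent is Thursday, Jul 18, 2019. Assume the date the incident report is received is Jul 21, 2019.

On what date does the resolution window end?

Oct 17, 2019

Adding 91 calendar days to Jul 18, 2019 gives Oct 17, 2019, which is the last day of the resolution window.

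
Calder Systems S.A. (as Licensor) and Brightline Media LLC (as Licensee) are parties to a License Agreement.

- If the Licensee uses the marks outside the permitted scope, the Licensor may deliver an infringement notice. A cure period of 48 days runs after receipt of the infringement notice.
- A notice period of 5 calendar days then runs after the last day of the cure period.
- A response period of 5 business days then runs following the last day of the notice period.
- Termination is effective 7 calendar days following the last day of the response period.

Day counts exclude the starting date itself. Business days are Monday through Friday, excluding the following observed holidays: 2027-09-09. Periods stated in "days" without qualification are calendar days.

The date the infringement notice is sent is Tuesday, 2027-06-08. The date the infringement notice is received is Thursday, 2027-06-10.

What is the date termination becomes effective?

2027-08-16

The last day of the cure period: 48 calendar days after 2027-06-10 is 2027-07-28.
The last day of the notice period: 5 calendar days after 2027-07-28 is 2027-08-02.
The last day of the response period: 5 business days after Monday, 2027-08-02, skipping weekends — Aug 3, Aug 4, Aug 5, Aug 6, Aug 9 — lands on Monday, 2027-08-09.
The date termination becomes effective: 2027-08-09 + 7 days = 2027-08-16.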